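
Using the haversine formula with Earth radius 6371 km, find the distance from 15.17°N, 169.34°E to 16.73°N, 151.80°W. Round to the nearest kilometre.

4152 km

Δλ = -151.80 − 169.34 = -321.14°; wrapped into (−180°, 180°]: 38.86°.
Δφ = 16.73 − 15.17 = 1.56°.
a = sin²(Δφ/2) + cos φ₁ · cos φ₂ · sin²(Δλ/2) = 0.102468.
c = 2·atan2(√a, √(1−a)) = 0.65168 rad → d = 6371·c ≈ 4151.87 km.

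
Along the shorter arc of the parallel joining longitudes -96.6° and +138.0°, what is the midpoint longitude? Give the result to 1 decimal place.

Signed shortest Δλ from -96.6° to +138.0° is -125.4°.
Midpoint longitude = -96.6° + (-125.4°)/2 = -96.6° − 62.7° = -159.3°.
(The naïve average (-96.6 + +138.0)/2 = 20.7° is on the wrong side of the globe.)

-159.3°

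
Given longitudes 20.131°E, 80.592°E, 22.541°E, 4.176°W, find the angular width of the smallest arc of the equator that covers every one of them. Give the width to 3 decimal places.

84.768°

Sort the longitudes: -4.176°, +20.131°, +22.541°, +80.592°.
Eastward gaps between consecutive values (wrapping around): 24.307°, 2.410°, 58.051°, 275.232°.
Largest gap = 275.232° ⇒ minimal covering band is its complement: 360° − 275.232° = 84.768°.
Band runs from -4.176° eastward to +80.592°.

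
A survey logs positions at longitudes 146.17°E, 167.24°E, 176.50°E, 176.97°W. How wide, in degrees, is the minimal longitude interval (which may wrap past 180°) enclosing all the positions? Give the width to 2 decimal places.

Sort the longitudes: -176.97°, +146.17°, +167.24°, +176.50°.
Eastward gaps between consecutive values (wrapping around): 323.14°, 21.07°, 9.26°, 6.53°.
Largest gap = 323.14° ⇒ minimal covering band is its complement: 360° − 323.14° = 36.86°.
Band runs from +146.17° eastward to -176.97°, crossing the antimeridian.

36.86°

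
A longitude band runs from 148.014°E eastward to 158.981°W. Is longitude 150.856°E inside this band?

Band width going east from +148.014° to -158.981°: ((-158.981 − 148.014) mod 360) = 53.005°.
Offset of +150.856° east of the west edge: ((150.856 − 148.014) mod 360) = 2.842°.
2.842° ≤ 53.005° ⇒ inside.

Yes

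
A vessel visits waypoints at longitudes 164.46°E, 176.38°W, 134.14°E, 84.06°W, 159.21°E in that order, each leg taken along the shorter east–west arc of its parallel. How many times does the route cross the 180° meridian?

4

Leg 1: +164.46° → -176.38°, shortest Δλ = 19.16° (east) — crosses 180°.
Leg 2: -176.38° → +134.14°, shortest Δλ = -49.48° (west) — crosses 180°.
Leg 3: +134.14° → -84.06°, shortest Δλ = 141.8° (east) — crosses 180°.
Leg 4: -84.06° → +159.21°, shortest Δλ = -116.73° (west) — crosses 180°.
Total crossings: 4.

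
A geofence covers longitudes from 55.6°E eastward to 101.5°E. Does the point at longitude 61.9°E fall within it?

Yes

Band width going east from +55.6° to +101.5°: ((101.5 − 55.6) mod 360) = 45.9°.
Offset of +61.9° east of the west edge: ((61.9 − 55.6) mod 360) = 6.3°.
6.3° ≤ 45.9° ⇒ inside.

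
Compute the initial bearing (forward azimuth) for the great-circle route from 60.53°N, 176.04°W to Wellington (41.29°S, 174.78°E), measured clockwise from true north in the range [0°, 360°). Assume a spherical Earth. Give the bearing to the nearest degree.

187°

Δλ = 174.78 − -176.04 = 350.82°; wrapped into (−180°, 180°]: -9.18°.
θ = atan2( sin Δλ · cos φ₂ , cos φ₁ · sin φ₂ − sin φ₁ · cos φ₂ · cos Δλ )
  = atan2(-0.11987, -0.97042) = -172.958° → normalised to [0°, 360°): 187.042°.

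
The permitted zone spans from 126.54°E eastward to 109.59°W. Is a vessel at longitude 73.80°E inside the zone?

No

Band width going east from +126.54° to -109.59°: ((-109.59 − 126.54) mod 360) = 123.87°.
Offset of +73.80° east of the west edge: ((73.80 − 126.54) mod 360) = 307.26°.
307.26° > 123.87° ⇒ outside.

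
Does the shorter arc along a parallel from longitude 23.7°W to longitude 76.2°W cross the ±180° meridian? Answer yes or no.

Signed shortest Δλ = ((-76.2 − -23.7 + 180) mod 360) − 180 = -52.5°.
Going west by 52.5° from -23.7° reaches -76.2° without touching 180°.

No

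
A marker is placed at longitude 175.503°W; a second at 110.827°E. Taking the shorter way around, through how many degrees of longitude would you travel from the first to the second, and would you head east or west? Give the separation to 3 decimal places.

73.670° west

Raw difference: 110.827 − -175.503 = 286.33°.
Normalise into (−180°, 180°]: 286.33° − 360° = -73.67°.
Negative ⇒ the second point lies to the west; separation 73.670°.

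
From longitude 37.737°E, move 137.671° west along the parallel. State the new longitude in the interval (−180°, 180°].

99.934°W

Start at +37.737°; shift −137.671° → -99.934°.
-99.934° already lies in (−180°, 180°].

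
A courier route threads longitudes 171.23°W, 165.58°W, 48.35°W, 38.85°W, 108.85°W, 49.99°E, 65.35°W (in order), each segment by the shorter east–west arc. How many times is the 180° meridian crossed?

Leg 1: -171.23° → -165.58°, shortest Δλ = 5.65° (east) — does not cross 180°.
Leg 2: -165.58° → -48.35°, shortest Δλ = 117.23° (east) — does not cross 180°.
Leg 3: -48.35° → -38.85°, shortest Δλ = 9.5° (east) — does not cross 180°.
Leg 4: -38.85° → -108.85°, shortest Δλ = -70.0° (west) — does not cross 180°.
Leg 5: -108.85° → +49.99°, shortest Δλ = 158.84° (east) — does not cross 180°.
Leg 6: +49.99° → -65.35°, shortest Δλ = -115.34° (west) — does not cross 180°.
Total crossings: 0.

0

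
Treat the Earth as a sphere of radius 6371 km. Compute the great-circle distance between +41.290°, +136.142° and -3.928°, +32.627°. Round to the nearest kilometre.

11423 km

Δλ = 32.627 − 136.142 = -103.515°.
Δφ = -3.928 − 41.290 = -45.218°.
a = sin²(Δφ/2) + cos φ₁ · cos φ₂ · sin²(Δλ/2) = 0.610194.
c = 2·atan2(√a, √(1−a)) = 1.79301 rad → d = 6371·c ≈ 11423.26 km.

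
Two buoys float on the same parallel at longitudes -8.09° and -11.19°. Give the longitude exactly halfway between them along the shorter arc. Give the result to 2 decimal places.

Signed shortest Δλ from -8.09° to -11.19° is -3.10°.
Midpoint longitude = -8.09° + (-3.10°)/2 = -8.09° − 1.55° = -9.64°.

-9.64°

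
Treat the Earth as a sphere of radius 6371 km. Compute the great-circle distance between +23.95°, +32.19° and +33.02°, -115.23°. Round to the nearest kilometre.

Δλ = -115.23 − 32.19 = -147.42°.
Δφ = 33.02 − 23.95 = 9.07°.
a = sin²(Δφ/2) + cos φ₁ · cos φ₂ · sin²(Δλ/2) = 0.712248.
c = 2·atan2(√a, √(1−a)) = 2.00920 rad → d = 6371·c ≈ 12800.62 km.

12801 km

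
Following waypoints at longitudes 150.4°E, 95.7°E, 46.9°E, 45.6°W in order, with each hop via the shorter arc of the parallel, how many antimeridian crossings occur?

0

Leg 1: +150.4° → +95.7°, shortest Δλ = -54.7° (west) — does not cross 180°.
Leg 2: +95.7° → +46.9°, shortest Δλ = -48.8° (west) — does not cross 180°.
Leg 3: +46.9° → -45.6°, shortest Δλ = -92.5° (west) — does not cross 180°.
Total crossings: 0.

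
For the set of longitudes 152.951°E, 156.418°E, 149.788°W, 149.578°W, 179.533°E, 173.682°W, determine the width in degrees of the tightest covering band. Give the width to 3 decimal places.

Sort the longitudes: -173.682°, -149.788°, -149.578°, +152.951°, +156.418°, +179.533°.
Eastward gaps between consecutive values (wrapping around): 23.894°, 0.210°, 302.529°, 3.467°, 23.115°, 6.785°.
Largest gap = 302.529° ⇒ minimal covering band is its complement: 360° − 302.529° = 57.471°.
Band runs from +152.951° eastward to -149.578°, crossing the antimeridian.

57.471°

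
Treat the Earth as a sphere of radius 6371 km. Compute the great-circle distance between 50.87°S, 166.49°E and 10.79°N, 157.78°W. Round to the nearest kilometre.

7675 km

Δλ = -157.78 − 166.49 = -324.27°; wrapped into (−180°, 180°]: 35.73°.
Δφ = 10.79 − -50.87 = 61.66°.
a = sin²(Δφ/2) + cos φ₁ · cos φ₂ · sin²(Δλ/2) = 0.320990.
c = 2·atan2(√a, √(1−a)) = 1.20465 rad → d = 6371·c ≈ 7674.83 km.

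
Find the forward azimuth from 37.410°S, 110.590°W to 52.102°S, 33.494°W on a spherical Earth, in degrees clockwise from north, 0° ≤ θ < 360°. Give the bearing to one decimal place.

Δλ = -33.494 − -110.590 = 77.096°.
θ = atan2( sin Δλ · cos φ₂ , cos φ₁ · sin φ₂ − sin φ₁ · cos φ₂ · cos Δλ )
  = atan2(0.59874, -0.54346) = 132.229° → normalised to [0°, 360°): 132.229°.

132.2°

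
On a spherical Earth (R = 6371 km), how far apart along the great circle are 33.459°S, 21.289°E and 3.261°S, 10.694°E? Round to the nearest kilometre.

Δλ = 10.694 − 21.289 = -10.595°.
Δφ = -3.261 − -33.459 = 30.198°.
a = sin²(Δφ/2) + cos φ₁ · cos φ₂ · sin²(Δλ/2) = 0.074954.
c = 2·atan2(√a, √(1−a)) = 0.55464 rad → d = 6371·c ≈ 3533.59 km.

3534 km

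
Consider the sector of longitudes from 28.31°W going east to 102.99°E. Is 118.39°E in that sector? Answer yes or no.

No

Band width going east from -28.31° to +102.99°: ((102.99 − -28.31) mod 360) = 131.30°.
Offset of +118.39° east of the west edge: ((118.39 − -28.31) mod 360) = 146.70°.
146.70° > 131.30° ⇒ outside.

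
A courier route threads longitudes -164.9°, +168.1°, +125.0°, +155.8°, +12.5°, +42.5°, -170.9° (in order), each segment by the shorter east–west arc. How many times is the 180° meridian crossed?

2

Leg 1: -164.9° → +168.1°, shortest Δλ = -27.0° (west) — crosses 180°.
Leg 2: +168.1° → +125.0°, shortest Δλ = -43.1° (west) — does not cross 180°.
Leg 3: +125.0° → +155.8°, shortest Δλ = 30.8° (east) — does not cross 180°.
Leg 4: +155.8° → +12.5°, shortest Δλ = -143.3° (west) — does not cross 180°.
Leg 5: +12.5° → +42.5°, shortest Δλ = 30.0° (east) — does not cross 180°.
Leg 6: +42.5° → -170.9°, shortest Δλ = 146.6° (east) — crosses 180°.
Total crossings: 2.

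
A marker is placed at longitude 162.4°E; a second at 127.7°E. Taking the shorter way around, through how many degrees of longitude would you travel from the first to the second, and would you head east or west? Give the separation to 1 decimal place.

34.7° west

Raw difference: 127.7 − 162.4 = -34.7°.
Normalise into (−180°, 180°]: -34.7° stays -34.7°.
Negative ⇒ the second point lies to the west; separation 34.7°.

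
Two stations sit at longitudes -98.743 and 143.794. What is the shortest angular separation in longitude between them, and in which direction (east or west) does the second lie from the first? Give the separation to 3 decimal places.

117.463° west

Raw difference: 143.794 − -98.743 = 242.537°.
Normalise into (−180°, 180°]: 242.537° − 360° = -117.463°.
Negative ⇒ the second point lies to the west; separation 117.463°.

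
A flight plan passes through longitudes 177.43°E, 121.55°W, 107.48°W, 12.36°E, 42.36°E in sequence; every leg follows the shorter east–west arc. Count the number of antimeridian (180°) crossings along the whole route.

Leg 1: +177.43° → -121.55°, shortest Δλ = 61.02° (east) — crosses 180°.
Leg 2: -121.55° → -107.48°, shortest Δλ = 14.07° (east) — does not cross 180°.
Leg 3: -107.48° → +12.36°, shortest Δλ = 119.84° (east) — does not cross 180°.
Leg 4: +12.36° → +42.36°, shortest Δλ = 30.0° (east) — does not cross 180°.
Total crossings: 1.

1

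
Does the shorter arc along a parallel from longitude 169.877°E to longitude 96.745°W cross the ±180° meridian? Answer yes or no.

Yes

Naïve |-96.745 − 169.877| = 266.622° > 180°, so the shorter arc goes the other way round — across 180°.
Signed shortest Δλ = ((-96.745 − 169.877 + 180) mod 360) − 180 = 93.378°.
Going east by 93.378° from +169.877° passes through 180° before reaching -96.745°.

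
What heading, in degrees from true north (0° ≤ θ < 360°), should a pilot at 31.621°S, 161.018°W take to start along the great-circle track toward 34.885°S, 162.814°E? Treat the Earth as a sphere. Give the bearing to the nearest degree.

Δλ = 162.814 − -161.018 = 323.832°; wrapped into (−180°, 180°]: -36.168°.
θ = atan2( sin Δλ · cos φ₂ , cos φ₁ · sin φ₂ − sin φ₁ · cos φ₂ · cos Δλ )
  = atan2(-0.48411, -0.13982) = -106.110° → normalised to [0°, 360°): 253.890°.

254°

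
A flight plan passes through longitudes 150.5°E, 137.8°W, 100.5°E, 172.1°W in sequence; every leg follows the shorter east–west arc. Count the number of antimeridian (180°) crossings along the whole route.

Leg 1: +150.5° → -137.8°, shortest Δλ = 71.7° (east) — crosses 180°.
Leg 2: -137.8° → +100.5°, shortest Δλ = -121.7° (west) — crosses 180°.
Leg 3: +100.5° → -172.1°, shortest Δλ = 87.4° (east) — crosses 180°.
Total crossings: 3.

3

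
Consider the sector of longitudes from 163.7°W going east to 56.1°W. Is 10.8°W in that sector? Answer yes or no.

Band width going east from -163.7° to -56.1°: ((-56.1 − -163.7) mod 360) = 107.6°.
Offset of -10.8° east of the west edge: ((-10.8 − -163.7) mod 360) = 152.9°.
152.9° > 107.6° ⇒ outside.

No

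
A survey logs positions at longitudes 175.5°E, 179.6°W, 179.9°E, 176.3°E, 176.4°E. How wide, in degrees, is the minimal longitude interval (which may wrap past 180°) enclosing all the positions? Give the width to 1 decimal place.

Sort the longitudes: -179.6°, +175.5°, +176.3°, +176.4°, +179.9°.
Eastward gaps between consecutive values (wrapping around): 355.1°, 0.8°, 0.1°, 3.5°, 0.5°.
Largest gap = 355.1° ⇒ minimal covering band is its complement: 360° − 355.1° = 4.9°.
Band runs from +175.5° eastward to -179.6°, crossing the antimeridian.

4.9°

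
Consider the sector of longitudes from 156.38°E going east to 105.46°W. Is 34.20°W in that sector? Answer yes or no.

Band width going east from +156.38° to -105.46°: ((-105.46 − 156.38) mod 360) = 98.16°.
Offset of -34.20° east of the west edge: ((-34.20 − 156.38) mod 360) = 169.42°.
169.42° > 98.16° ⇒ outside.

No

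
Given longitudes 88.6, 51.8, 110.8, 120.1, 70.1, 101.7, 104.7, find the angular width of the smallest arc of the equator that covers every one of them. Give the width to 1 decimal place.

Sort the longitudes: +51.8°, +70.1°, +88.6°, +101.7°, +104.7°, +110.8°, +120.1°.
Eastward gaps between consecutive values (wrapping around): 18.3°, 18.5°, 13.1°, 3.0°, 6.1°, 9.3°, 291.7°.
Largest gap = 291.7° ⇒ minimal covering band is its complement: 360° − 291.7° = 68.3°.
Band runs from +51.8° eastward to +120.1°.

68.3°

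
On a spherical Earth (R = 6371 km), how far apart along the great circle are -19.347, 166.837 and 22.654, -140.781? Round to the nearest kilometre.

Δλ = -140.781 − 166.837 = -307.618°; wrapped into (−180°, 180°]: 52.382°.
Δφ = 22.654 − -19.347 = 42.001°.
a = sin²(Δφ/2) + cos φ₁ · cos φ₂ · sin²(Δλ/2) = 0.298055.
c = 2·atan2(√a, √(1−a)) = 1.15503 rad → d = 6371·c ≈ 7358.70 km.

7359 km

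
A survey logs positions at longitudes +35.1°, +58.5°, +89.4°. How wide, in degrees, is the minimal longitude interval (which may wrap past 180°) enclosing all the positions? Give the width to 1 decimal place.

54.3°

Sort the longitudes: +35.1°, +58.5°, +89.4°.
Eastward gaps between consecutive values (wrapping around): 23.4°, 30.9°, 305.7°.
Largest gap = 305.7° ⇒ minimal covering band is its complement: 360° − 305.7° = 54.3°.
Band runs from +35.1° eastward to +89.4°.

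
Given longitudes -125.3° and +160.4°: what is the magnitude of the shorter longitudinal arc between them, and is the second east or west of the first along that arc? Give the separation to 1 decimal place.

Raw difference: 160.4 − -125.3 = 285.7°.
Normalise into (−180°, 180°]: 285.7° − 360° = -74.3°.
Negative ⇒ the second point lies to the west; separation 74.3°.

74.3° west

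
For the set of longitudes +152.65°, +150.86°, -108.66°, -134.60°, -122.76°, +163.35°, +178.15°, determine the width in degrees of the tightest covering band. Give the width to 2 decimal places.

Sort the longitudes: -134.60°, -122.76°, -108.66°, +150.86°, +152.65°, +163.35°, +178.15°.
Eastward gaps between consecutive values (wrapping around): 11.84°, 14.10°, 259.52°, 1.79°, 10.70°, 14.80°, 47.25°.
Largest gap = 259.52° ⇒ minimal covering band is its complement: 360° − 259.52° = 100.48°.
Band runs from +150.86° eastward to -108.66°, crossing the antimeridian.

100.48°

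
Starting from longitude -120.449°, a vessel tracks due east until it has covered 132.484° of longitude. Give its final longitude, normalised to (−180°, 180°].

Start at -120.449°; shift +132.484° → +12.035°.
+12.035° already lies in (−180°, 180°].

+12.035°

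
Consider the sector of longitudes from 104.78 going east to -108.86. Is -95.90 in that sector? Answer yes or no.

No

Band width going east from +104.78° to -108.86°: ((-108.86 − 104.78) mod 360) = 146.36°.
Offset of -95.90° east of the west edge: ((-95.90 − 104.78) mod 360) = 159.32°.
159.32° > 146.36° ⇒ outside.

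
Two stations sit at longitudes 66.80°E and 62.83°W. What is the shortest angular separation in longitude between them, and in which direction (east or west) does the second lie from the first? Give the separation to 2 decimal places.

129.63° west

Raw difference: -62.83 − 66.80 = -129.63°.
Normalise into (−180°, 180°]: -129.63° stays -129.63°.
Negative ⇒ the second point lies to the west; separation 129.63°.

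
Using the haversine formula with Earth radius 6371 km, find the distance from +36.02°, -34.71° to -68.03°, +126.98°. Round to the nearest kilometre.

Δλ = 126.98 − -34.71 = 161.69°.
Δφ = -68.03 − 36.02 = -104.05°.
a = sin²(Δφ/2) + cos φ₁ · cos φ₂ · sin²(Δλ/2) = 0.916318.
c = 2·atan2(√a, √(1−a)) = 2.55465 rad → d = 6371·c ≈ 16275.65 km.

16276 km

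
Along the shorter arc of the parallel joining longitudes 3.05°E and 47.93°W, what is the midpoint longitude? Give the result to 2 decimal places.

22.44°W

Signed shortest Δλ from +3.05° to -47.93° is -50.98°.
Midpoint longitude = +3.05° + (-50.98°)/2 = +3.05° − 25.49° = -22.44°.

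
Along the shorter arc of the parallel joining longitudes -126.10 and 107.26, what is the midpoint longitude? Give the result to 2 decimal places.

Signed shortest Δλ from -126.10° to +107.26° is -126.64°.
Midpoint longitude = -126.10° + (-126.64°)/2 = -126.10° − 63.32° = -189.42°.
Normalise into (−180°, 180°]: +170.58°.
(The naïve average (-126.10 + +107.26)/2 = -9.42° is on the wrong side of the globe.)

+170.58°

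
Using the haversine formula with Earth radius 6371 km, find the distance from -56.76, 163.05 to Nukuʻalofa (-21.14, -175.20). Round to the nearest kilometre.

4343 km

Δλ = -175.20 − 163.05 = -338.25°; wrapped into (−180°, 180°]: 21.75°.
Δφ = -21.14 − -56.76 = 35.62°.
a = sin²(Δφ/2) + cos φ₁ · cos φ₂ · sin²(Δλ/2) = 0.111750.
c = 2·atan2(√a, √(1−a)) = 0.68170 rad → d = 6371·c ≈ 4343.13 km.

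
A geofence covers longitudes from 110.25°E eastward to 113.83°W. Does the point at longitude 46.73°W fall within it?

No

Band width going east from +110.25° to -113.83°: ((-113.83 − 110.25) mod 360) = 135.92°.
Offset of -46.73° east of the west edge: ((-46.73 − 110.25) mod 360) = 203.02°.
203.02° > 135.92° ⇒ outside.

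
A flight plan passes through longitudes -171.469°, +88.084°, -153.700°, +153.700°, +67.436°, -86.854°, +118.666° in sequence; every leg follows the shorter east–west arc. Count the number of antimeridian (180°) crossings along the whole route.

Leg 1: -171.469° → +88.084°, shortest Δλ = -100.447° (west) — crosses 180°.
Leg 2: +88.084° → -153.700°, shortest Δλ = 118.216° (east) — crosses 180°.
Leg 3: -153.700° → +153.700°, shortest Δλ = -52.6° (west) — crosses 180°.
Leg 4: +153.700° → +67.436°, shortest Δλ = -86.264° (west) — does not cross 180°.
Leg 5: +67.436° → -86.854°, shortest Δλ = -154.29° (west) — does not cross 180°.
Leg 6: -86.854° → +118.666°, shortest Δλ = -154.48° (west) — crosses 180°.
Total crossings: 4.

4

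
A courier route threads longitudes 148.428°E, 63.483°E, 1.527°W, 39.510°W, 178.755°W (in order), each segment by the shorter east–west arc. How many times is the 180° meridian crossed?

0

Leg 1: +148.428° → +63.483°, shortest Δλ = -84.945° (west) — does not cross 180°.
Leg 2: +63.483° → -1.527°, shortest Δλ = -65.01° (west) — does not cross 180°.
Leg 3: -1.527° → -39.510°, shortest Δλ = -37.983° (west) — does not cross 180°.
Leg 4: -39.510° → -178.755°, shortest Δλ = -139.245° (west) — does not cross 180°.
Total crossings: 0.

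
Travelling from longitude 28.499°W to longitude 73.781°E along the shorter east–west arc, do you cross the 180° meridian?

Signed shortest Δλ = ((73.781 − -28.499 + 180) mod 360) − 180 = 102.28°.
Going east by 102.28° from -28.499° reaches +73.781° without touching 180°.

No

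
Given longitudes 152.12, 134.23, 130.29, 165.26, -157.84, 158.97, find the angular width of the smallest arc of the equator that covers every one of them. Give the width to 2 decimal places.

Sort the longitudes: -157.84°, +130.29°, +134.23°, +152.12°, +158.97°, +165.26°.
Eastward gaps between consecutive values (wrapping around): 288.13°, 3.94°, 17.89°, 6.85°, 6.29°, 36.90°.
Largest gap = 288.13° ⇒ minimal covering band is its complement: 360° − 288.13° = 71.87°.
Band runs from +130.29° eastward to -157.84°, crossing the antimeridian.

71.87°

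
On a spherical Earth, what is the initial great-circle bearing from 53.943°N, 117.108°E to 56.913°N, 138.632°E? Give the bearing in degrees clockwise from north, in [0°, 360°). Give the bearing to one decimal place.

67.6°

Δλ = 138.632 − 117.108 = 21.524°.
θ = atan2( sin Δλ · cos φ₂ , cos φ₁ · sin φ₂ − sin φ₁ · cos φ₂ · cos Δλ )
  = atan2(0.20029, 0.08259) = 67.591° → normalised to [0°, 360°): 67.591°.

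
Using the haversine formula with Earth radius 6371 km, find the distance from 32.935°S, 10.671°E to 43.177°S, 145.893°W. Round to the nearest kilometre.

11222 km

Δλ = -145.893 − 10.671 = -156.564°.
Δφ = -43.177 − -32.935 = -10.242°.
a = sin²(Δφ/2) + cos φ₁ · cos φ₂ · sin²(Δλ/2) = 0.594767.
c = 2·atan2(√a, √(1−a)) = 1.76148 rad → d = 6371·c ≈ 11222.41 km.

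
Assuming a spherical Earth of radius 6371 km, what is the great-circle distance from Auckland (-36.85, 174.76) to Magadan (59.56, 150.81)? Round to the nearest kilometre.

10945 km

Δλ = 150.81 − 174.76 = -23.95°.
Δφ = 59.56 − -36.85 = 96.41°.
a = sin²(Δφ/2) + cos φ₁ · cos φ₂ · sin²(Δλ/2) = 0.573274.
c = 2·atan2(√a, √(1−a)) = 1.71787 rad → d = 6371·c ≈ 10944.58 km.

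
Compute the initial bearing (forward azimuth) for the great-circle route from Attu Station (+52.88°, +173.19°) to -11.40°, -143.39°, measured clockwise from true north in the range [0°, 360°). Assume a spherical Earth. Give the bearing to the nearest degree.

136°

Δλ = -143.39 − 173.19 = -316.58°; wrapped into (−180°, 180°]: 43.42°.
θ = atan2( sin Δλ · cos φ₂ , cos φ₁ · sin φ₂ − sin φ₁ · cos φ₂ · cos Δλ )
  = atan2(0.67378, -0.68702) = 135.557° → normalised to [0°, 360°): 135.557°.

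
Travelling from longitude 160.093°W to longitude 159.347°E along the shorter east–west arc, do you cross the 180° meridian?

Yes

Naïve |159.347 − -160.093| = 319.44° > 180°, so the shorter arc goes the other way round — across 180°.
Signed shortest Δλ = ((159.347 − -160.093 + 180) mod 360) − 180 = -40.56°.
Going west by 40.56° from -160.093° passes through 180° before reaching +159.347°.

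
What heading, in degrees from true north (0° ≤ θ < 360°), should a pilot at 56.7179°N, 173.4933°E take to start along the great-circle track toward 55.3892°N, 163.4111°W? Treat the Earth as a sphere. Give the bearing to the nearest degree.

Δλ = -163.4111 − 173.4933 = -336.9044°; wrapped into (−180°, 180°]: 23.0956°.
θ = atan2( sin Δλ · cos φ₂ , cos φ₁ · sin φ₂ − sin φ₁ · cos φ₂ · cos Δλ )
  = atan2(0.22281, 0.01487) = 86.182° → normalised to [0°, 360°): 86.182°.

86°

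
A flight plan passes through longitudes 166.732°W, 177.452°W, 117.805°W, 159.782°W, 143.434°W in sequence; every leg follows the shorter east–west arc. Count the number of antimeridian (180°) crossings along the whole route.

Leg 1: -166.732° → -177.452°, shortest Δλ = -10.72° (west) — does not cross 180°.
Leg 2: -177.452° → -117.805°, shortest Δλ = 59.647° (east) — does not cross 180°.
Leg 3: -117.805° → -159.782°, shortest Δλ = -41.977° (west) — does not cross 180°.
Leg 4: -159.782° → -143.434°, shortest Δλ = 16.348° (east) — does not cross 180°.
Total crossings: 0.

0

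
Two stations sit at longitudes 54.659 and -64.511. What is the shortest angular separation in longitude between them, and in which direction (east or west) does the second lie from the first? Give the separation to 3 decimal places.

Raw difference: -64.511 − 54.659 = -119.17°.
Normalise into (−180°, 180°]: -119.17° stays -119.17°.
Negative ⇒ the second point lies to the west; separation 119.170°.

119.170° west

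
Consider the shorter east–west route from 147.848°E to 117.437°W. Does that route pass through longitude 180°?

Naïve |-117.437 − 147.848| = 265.285° > 180°, so the shorter arc goes the other way round — across 180°.
Signed shortest Δλ = ((-117.437 − 147.848 + 180) mod 360) − 180 = 94.715°.
Going east by 94.715° from +147.848° passes through 180° before reaching -117.437°.

Yes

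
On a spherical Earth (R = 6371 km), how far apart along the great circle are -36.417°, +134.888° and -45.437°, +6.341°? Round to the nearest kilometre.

Δλ = 6.341 − 134.888 = -128.547°.
Δφ = -45.437 − -36.417 = -9.020°.
a = sin²(Δφ/2) + cos φ₁ · cos φ₂ · sin²(Δλ/2) = 0.464453.
c = 2·atan2(√a, √(1−a)) = 1.49964 rad → d = 6371·c ≈ 9554.22 km.

9554 km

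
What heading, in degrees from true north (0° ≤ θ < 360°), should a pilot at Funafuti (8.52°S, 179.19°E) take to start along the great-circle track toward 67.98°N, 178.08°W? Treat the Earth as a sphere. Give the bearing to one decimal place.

Δλ = -178.08 − 179.19 = -357.27°; wrapped into (−180°, 180°]: 2.73°.
θ = atan2( sin Δλ · cos φ₂ , cos φ₁ · sin φ₂ − sin φ₁ · cos φ₂ · cos Δλ )
  = atan2(0.01786, 0.97231) = 1.052° → normalised to [0°, 360°): 1.052°.

1.1°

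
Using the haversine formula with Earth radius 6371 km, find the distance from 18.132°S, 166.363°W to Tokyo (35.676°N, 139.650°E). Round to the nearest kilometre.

Δλ = 139.650 − -166.363 = 306.013°; wrapped into (−180°, 180°]: -53.987°.
Δφ = 35.676 − -18.132 = 53.808°.
a = sin²(Δφ/2) + cos φ₁ · cos φ₂ · sin²(Δλ/2) = 0.363795.
c = 2·atan2(√a, √(1−a)) = 1.29490 rad → d = 6371·c ≈ 8249.81 km.

8250 km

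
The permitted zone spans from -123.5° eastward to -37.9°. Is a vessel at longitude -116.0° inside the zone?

Yes

Band width going east from -123.5° to -37.9°: ((-37.9 − -123.5) mod 360) = 85.6°.
Offset of -116.0° east of the west edge: ((-116.0 − -123.5) mod 360) = 7.5°.
7.5° ≤ 85.6° ⇒ inside.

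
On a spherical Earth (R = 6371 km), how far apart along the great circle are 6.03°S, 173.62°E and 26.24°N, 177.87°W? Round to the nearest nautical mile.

2000 nmi

Δλ = -177.87 − 173.62 = -351.49°; wrapped into (−180°, 180°]: 8.51°.
Δφ = 26.24 − -6.03 = 32.27°.
a = sin²(Δφ/2) + cos φ₁ · cos φ₂ · sin²(Δλ/2) = 0.082140.
c = 2·atan2(√a, √(1−a)) = 0.58135 rad → d = 6371·c ≈ 3703.80 km ≈ 1999.89 nmi.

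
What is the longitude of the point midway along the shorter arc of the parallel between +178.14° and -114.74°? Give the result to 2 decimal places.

Signed shortest Δλ from +178.14° to -114.74° is +67.12°.
Midpoint longitude = +178.14° + (+67.12°)/2 = +178.14° + 33.56° = +211.70°.
Normalise into (−180°, 180°]: -148.30°.
(The naïve average (+178.14 + -114.74)/2 = 31.7° is on the wrong side of the globe.)

-148.30°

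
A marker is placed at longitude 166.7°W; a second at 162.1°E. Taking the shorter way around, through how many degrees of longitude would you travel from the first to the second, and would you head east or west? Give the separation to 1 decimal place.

31.2° west

Raw difference: 162.1 − -166.7 = 328.8°.
Normalise into (−180°, 180°]: 328.8° − 360° = -31.2°.
Negative ⇒ the second point lies to the west; separation 31.2°.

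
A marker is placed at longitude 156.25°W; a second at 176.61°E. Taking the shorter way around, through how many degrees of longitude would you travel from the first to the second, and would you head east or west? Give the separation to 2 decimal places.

27.14° west

Raw difference: 176.61 − -156.25 = 332.86°.
Normalise into (−180°, 180°]: 332.86° − 360° = -27.14°.
Negative ⇒ the second point lies to the west; separation 27.14°.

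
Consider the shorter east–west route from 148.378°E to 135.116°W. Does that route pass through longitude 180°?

Yes

Naïve |-135.116 − 148.378| = 283.494° > 180°, so the shorter arc goes the other way round — across 180°.
Signed shortest Δλ = ((-135.116 − 148.378 + 180) mod 360) − 180 = 76.506°.
Going east by 76.506° from +148.378° passes through 180° before reaching -135.116°.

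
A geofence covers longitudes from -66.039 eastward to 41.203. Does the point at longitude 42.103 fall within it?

No

Band width going east from -66.039° to +41.203°: ((41.203 − -66.039) mod 360) = 107.242°.
Offset of +42.103° east of the west edge: ((42.103 − -66.039) mod 360) = 108.142°.
108.142° > 107.242° ⇒ outside.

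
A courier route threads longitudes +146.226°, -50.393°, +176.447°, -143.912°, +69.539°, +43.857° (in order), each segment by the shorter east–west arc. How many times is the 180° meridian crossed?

4

Leg 1: +146.226° → -50.393°, shortest Δλ = 163.381° (east) — crosses 180°.
Leg 2: -50.393° → +176.447°, shortest Δλ = -133.16° (west) — crosses 180°.
Leg 3: +176.447° → -143.912°, shortest Δλ = 39.641° (east) — crosses 180°.
Leg 4: -143.912° → +69.539°, shortest Δλ = -146.549° (west) — crosses 180°.
Leg 5: +69.539° → +43.857°, shortest Δλ = -25.682° (west) — does not cross 180°.
Total crossings: 4.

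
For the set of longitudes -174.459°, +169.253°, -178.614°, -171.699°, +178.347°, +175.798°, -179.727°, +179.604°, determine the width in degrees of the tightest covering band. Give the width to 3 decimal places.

19.048°

Sort the longitudes: -179.727°, -178.614°, -174.459°, -171.699°, +169.253°, +175.798°, +178.347°, +179.604°.
Eastward gaps between consecutive values (wrapping around): 1.113°, 4.155°, 2.760°, 340.952°, 6.545°, 2.549°, 1.257°, 0.669°.
Largest gap = 340.952° ⇒ minimal covering band is its complement: 360° − 340.952° = 19.048°.
Band runs from +169.253° eastward to -171.699°, crossing the antimeridian.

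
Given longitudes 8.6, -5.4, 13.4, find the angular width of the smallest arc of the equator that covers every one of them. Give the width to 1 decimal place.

Sort the longitudes: -5.4°, +8.6°, +13.4°.
Eastward gaps between consecutive values (wrapping around): 14.0°, 4.8°, 341.2°.
Largest gap = 341.2° ⇒ minimal covering band is its complement: 360° − 341.2° = 18.8°.
Band runs from -5.4° eastward to +13.4°.

18.8°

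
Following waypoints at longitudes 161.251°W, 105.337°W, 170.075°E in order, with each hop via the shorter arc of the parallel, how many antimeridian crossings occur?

Leg 1: -161.251° → -105.337°, shortest Δλ = 55.914° (east) — does not cross 180°.
Leg 2: -105.337° → +170.075°, shortest Δλ = -84.588° (west) — crosses 180°.
Total crossings: 1.

1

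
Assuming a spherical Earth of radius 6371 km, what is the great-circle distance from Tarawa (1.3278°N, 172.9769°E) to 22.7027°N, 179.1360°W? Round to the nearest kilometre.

2525 km

Δλ = -179.1360 − 172.9769 = -352.1129°; wrapped into (−180°, 180°]: 7.8871°.
Δφ = 22.7027 − 1.3278 = 21.3749°.
a = sin²(Δφ/2) + cos φ₁ · cos φ₂ · sin²(Δλ/2) = 0.038754.
c = 2·atan2(√a, √(1−a)) = 0.39631 rad → d = 6371·c ≈ 2524.90 km.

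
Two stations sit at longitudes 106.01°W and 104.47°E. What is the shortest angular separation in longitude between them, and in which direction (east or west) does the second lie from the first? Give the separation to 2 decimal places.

Raw difference: 104.47 − -106.01 = 210.48°.
Normalise into (−180°, 180°]: 210.48° − 360° = -149.52°.
Negative ⇒ the second point lies to the west; separation 149.52°.

149.52° west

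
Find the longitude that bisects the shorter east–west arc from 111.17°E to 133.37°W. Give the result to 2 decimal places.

168.90°E

Signed shortest Δλ from +111.17° to -133.37° is +115.46°.
Midpoint longitude = +111.17° + (+115.46°)/2 = +111.17° + 57.73° = +168.90°.
(The naïve average (+111.17 + -133.37)/2 = -11.1° is on the wrong side of the globe.)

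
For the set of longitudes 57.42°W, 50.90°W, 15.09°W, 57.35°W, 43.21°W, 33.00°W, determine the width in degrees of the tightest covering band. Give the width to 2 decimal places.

Sort the longitudes: -57.42°, -57.35°, -50.90°, -43.21°, -33.00°, -15.09°.
Eastward gaps between consecutive values (wrapping around): 0.07°, 6.45°, 7.69°, 10.21°, 17.91°, 317.67°.
Largest gap = 317.67° ⇒ minimal covering band is its complement: 360° − 317.67° = 42.33°.
Band runs from -57.42° eastward to -15.09°.

42.33°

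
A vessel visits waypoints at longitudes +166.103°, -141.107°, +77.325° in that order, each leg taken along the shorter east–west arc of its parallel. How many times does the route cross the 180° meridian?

2

Leg 1: +166.103° → -141.107°, shortest Δλ = 52.79° (east) — crosses 180°.
Leg 2: -141.107° → +77.325°, shortest Δλ = -141.568° (west) — crosses 180°.
Total crossings: 2.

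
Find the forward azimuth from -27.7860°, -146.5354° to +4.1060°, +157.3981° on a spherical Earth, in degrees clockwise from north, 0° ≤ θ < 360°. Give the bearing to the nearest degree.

291°

Δλ = 157.3981 − -146.5354 = 303.9335°; wrapped into (−180°, 180°]: -56.0665°.
θ = atan2( sin Δλ · cos φ₂ , cos φ₁ · sin φ₂ − sin φ₁ · cos φ₂ · cos Δλ )
  = atan2(-0.82756, 0.32291) = -68.685° → normalised to [0°, 360°): 291.315°.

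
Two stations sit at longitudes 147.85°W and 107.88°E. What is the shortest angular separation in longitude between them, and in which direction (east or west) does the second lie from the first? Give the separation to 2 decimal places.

Raw difference: 107.88 − -147.85 = 255.73°.
Normalise into (−180°, 180°]: 255.73° − 360° = -104.27°.
Negative ⇒ the second point lies to the west; separation 104.27°.

104.27° west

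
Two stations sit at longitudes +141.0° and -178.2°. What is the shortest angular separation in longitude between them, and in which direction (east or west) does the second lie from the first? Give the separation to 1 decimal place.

Raw difference: -178.2 − 141.0 = -319.2°.
Normalise into (−180°, 180°]: -319.2° + 360° = 40.8°.
Positive ⇒ the second point lies to the east; separation 40.8°.

40.8° east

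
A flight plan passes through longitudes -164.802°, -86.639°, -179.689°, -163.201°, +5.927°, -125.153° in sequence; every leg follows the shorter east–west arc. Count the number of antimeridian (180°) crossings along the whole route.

0

Leg 1: -164.802° → -86.639°, shortest Δλ = 78.163° (east) — does not cross 180°.
Leg 2: -86.639° → -179.689°, shortest Δλ = -93.05° (west) — does not cross 180°.
Leg 3: -179.689° → -163.201°, shortest Δλ = 16.488° (east) — does not cross 180°.
Leg 4: -163.201° → +5.927°, shortest Δλ = 169.128° (east) — does not cross 180°.
Leg 5: +5.927° → -125.153°, shortest Δλ = -131.08° (west) — does not cross 180°.
Total crossings: 0.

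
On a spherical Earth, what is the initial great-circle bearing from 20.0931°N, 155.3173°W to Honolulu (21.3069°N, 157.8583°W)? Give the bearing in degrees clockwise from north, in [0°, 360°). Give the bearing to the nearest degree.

Δλ = -157.8583 − -155.3173 = -2.5410°.
θ = atan2( sin Δλ · cos φ₂ , cos φ₁ · sin φ₂ − sin φ₁ · cos φ₂ · cos Δλ )
  = atan2(-0.04130, 0.02150) = -62.504° → normalised to [0°, 360°): 297.496°.

297°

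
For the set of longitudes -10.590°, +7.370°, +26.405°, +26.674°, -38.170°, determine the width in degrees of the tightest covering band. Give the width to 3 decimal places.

64.844°

Sort the longitudes: -38.170°, -10.590°, +7.370°, +26.405°, +26.674°.
Eastward gaps between consecutive values (wrapping around): 27.580°, 17.960°, 19.035°, 0.269°, 295.156°.
Largest gap = 295.156° ⇒ minimal covering band is its complement: 360° − 295.156° = 64.844°.
Band runs from -38.170° eastward to +26.674°.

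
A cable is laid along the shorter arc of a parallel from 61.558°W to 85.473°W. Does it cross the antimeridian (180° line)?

No

Signed shortest Δλ = ((-85.473 − -61.558 + 180) mod 360) − 180 = -23.915°.
Going west by 23.915° from -61.558° reaches -85.473° without touching 180°.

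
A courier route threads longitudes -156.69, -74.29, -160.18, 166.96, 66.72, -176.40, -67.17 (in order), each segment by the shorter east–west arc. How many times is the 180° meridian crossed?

Leg 1: -156.69° → -74.29°, shortest Δλ = 82.4° (east) — does not cross 180°.
Leg 2: -74.29° → -160.18°, shortest Δλ = -85.89° (west) — does not cross 180°.
Leg 3: -160.18° → +166.96°, shortest Δλ = -32.86° (west) — crosses 180°.
Leg 4: +166.96° → +66.72°, shortest Δλ = -100.24° (west) — does not cross 180°.
Leg 5: +66.72° → -176.40°, shortest Δλ = 116.88° (east) — crosses 180°.
Leg 6: -176.40° → -67.17°, shortest Δλ = 109.23° (east) — does not cross 180°.
Total crossings: 2.

2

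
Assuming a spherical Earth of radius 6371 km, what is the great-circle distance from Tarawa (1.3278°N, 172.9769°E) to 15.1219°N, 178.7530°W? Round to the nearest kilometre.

Δλ = -178.7530 − 172.9769 = -351.7299°; wrapped into (−180°, 180°]: 8.2701°.
Δφ = 15.1219 − 1.3278 = 13.7941°.
a = sin²(Δφ/2) + cos φ₁ · cos φ₂ · sin²(Δλ/2) = 0.019439.
c = 2·atan2(√a, √(1−a)) = 0.27976 rad → d = 6371·c ≈ 1782.33 km.

1782 km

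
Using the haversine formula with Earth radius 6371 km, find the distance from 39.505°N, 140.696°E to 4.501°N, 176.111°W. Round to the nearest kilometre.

5822 km

Δλ = -176.111 − 140.696 = -316.807°; wrapped into (−180°, 180°]: 43.193°.
Δφ = 4.501 − 39.505 = -35.004°.
a = sin²(Δφ/2) + cos φ₁ · cos φ₂ · sin²(Δλ/2) = 0.194649.
c = 2·atan2(√a, √(1−a)) = 0.91385 rad → d = 6371·c ≈ 5822.14 km.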